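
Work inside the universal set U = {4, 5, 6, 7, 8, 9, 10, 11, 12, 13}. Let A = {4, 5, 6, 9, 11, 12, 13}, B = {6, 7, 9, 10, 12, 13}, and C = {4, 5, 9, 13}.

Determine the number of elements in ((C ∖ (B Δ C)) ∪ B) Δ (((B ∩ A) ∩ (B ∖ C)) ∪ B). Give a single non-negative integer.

B Δ C = {4, 5, 6, 7, 10, 12}
C ∖ (B Δ C) = {9, 13}
(C ∖ (B Δ C)) ∪ B = {6, 7, 9, 10, 12, 13}
B ∩ A = {6, 9, 12, 13}
B ∖ C = {6, 7, 10, 12}
(B ∩ A) ∩ (B ∖ C) = {6, 12}
((B ∩ A) ∩ (B ∖ C)) ∪ B = {6, 7, 9, 10, 12, 13}
((C ∖ (B Δ C)) ∪ B) Δ (((B ∩ A) ∩ (B ∖ C)) ∪ B) = {}
|((C ∖ (B Δ C)) ∪ B) Δ (((B ∩ A) ∩ (B ∖ C)) ∪ B)| = 0

0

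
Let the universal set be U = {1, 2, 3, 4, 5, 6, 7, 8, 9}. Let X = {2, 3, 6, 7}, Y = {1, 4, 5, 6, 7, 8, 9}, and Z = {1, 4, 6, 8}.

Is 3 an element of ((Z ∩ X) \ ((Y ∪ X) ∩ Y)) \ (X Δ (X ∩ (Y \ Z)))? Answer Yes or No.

3 ∉ Z and 3 ∈ X, so 3 ∉ Z ∩ X
3 ∉ Y and 3 ∈ X, so 3 ∈ Y ∪ X
3 ∈ (Y ∪ X) and 3 ∉ Y, so 3 ∉ (Y ∪ X) ∩ Y
3 ∉ (Z ∩ X) and 3 ∉ ((Y ∪ X) ∩ Y), so 3 ∉ (Z ∩ X) \ ((Y ∪ X) ∩ Y)
3 ∉ Y and 3 ∉ Z, so 3 ∉ Y \ Z
3 ∈ X and 3 ∉ (Y \ Z), so 3 ∉ X ∩ (Y \ Z)
3 ∈ X and 3 ∉ (X ∩ (Y \ Z)), so 3 ∈ X Δ (X ∩ (Y \ Z))
3 ∉ ((Z ∩ X) \ ((Y ∪ X) ∩ Y)) and 3 ∈ (X Δ (X ∩ (Y \ Z))), so 3 ∉ ((Z ∩ X) \ ((Y ∪ X) ∩ Y)) \ (X Δ (X ∩ (Y \ Z)))

No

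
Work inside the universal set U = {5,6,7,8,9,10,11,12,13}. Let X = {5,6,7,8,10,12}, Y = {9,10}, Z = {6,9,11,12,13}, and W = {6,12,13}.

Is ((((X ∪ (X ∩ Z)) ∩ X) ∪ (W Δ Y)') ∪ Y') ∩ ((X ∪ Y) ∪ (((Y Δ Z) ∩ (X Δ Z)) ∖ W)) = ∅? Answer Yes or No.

X ∩ Z = {6,12}
X ∪ (X ∩ Z) = {5,6,7,8,10,12}
(X ∪ (X ∩ Z)) ∩ X = {5,6,7,8,10,12}
W Δ Y = {6,9,10,12,13}
(W Δ Y)' = {5,7,8,11}
((X ∪ (X ∩ Z)) ∩ X) ∪ (W Δ Y)' = {5,6,7,8,10,11,12}
Y' = {5,6,7,8,11,12,13}
(((X ∪ (X ∩ Z)) ∩ X) ∪ (W Δ Y)') ∪ Y' = {5,6,7,8,10,11,12,13}
X ∪ Y = {5,6,7,8,9,10,12}
Y Δ Z = {6,10,11,12,13}
X Δ Z = {5,7,8,9,10,11,13}
(Y Δ Z) ∩ (X Δ Z) = {10,11,13}
((Y Δ Z) ∩ (X Δ Z)) ∖ W = {10,11}
(X ∪ Y) ∪ (((Y Δ Z) ∩ (X Δ Z)) ∖ W) = {5,6,7,8,9,10,11,12}
5 lies in both, so they are not disjoint.

No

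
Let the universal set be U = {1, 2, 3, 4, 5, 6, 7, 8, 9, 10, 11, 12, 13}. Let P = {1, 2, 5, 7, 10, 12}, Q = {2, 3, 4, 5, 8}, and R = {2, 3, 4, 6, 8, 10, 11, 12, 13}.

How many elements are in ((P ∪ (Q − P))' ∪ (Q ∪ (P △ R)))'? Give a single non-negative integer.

Q − P = {3, 4, 8}
P ∪ (Q − P) = {1, 2, 3, 4, 5, 7, 8, 10, 12}
(P ∪ (Q − P))' = {6, 9, 11, 13}
P △ R = {1, 3, 4, 5, 6, 7, 8, 11, 13}
Q ∪ (P △ R) = {1, 2, 3, 4, 5, 6, 7, 8, 11, 13}
(P ∪ (Q − P))' ∪ (Q ∪ (P △ R)) = {1, 2, 3, 4, 5, 6, 7, 8, 9, 11, 13}
((P ∪ (Q − P))' ∪ (Q ∪ (P △ R)))' = {10, 12}
|((P ∪ (Q − P))' ∪ (Q ∪ (P △ R)))'| = 2

2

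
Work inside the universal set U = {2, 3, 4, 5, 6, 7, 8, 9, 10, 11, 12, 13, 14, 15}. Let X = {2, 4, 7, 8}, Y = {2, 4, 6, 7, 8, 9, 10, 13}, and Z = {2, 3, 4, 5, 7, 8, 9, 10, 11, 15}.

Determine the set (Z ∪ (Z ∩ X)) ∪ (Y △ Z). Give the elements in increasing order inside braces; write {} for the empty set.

Z ∩ X = {2, 4, 7, 8}
Z ∪ (Z ∩ X) = {2, 3, 4, 5, 7, 8, 9, 10, 11, 15}
Y △ Z = {3, 5, 6, 11, 13, 15}
(Z ∪ (Z ∩ X)) ∪ (Y △ Z) = {2, 3, 4, 5, 6, 7, 8, 9, 10, 11, 13, 15}

{2, 3, 4, 5, 6, 7, 8, 9, 10, 11, 13, 15}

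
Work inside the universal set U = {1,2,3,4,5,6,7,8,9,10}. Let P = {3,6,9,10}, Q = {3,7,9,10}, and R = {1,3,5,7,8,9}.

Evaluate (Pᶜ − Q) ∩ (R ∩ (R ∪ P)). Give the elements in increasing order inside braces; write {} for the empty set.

{1,5,8}

Pᶜ = {1,2,4,5,7,8}
Pᶜ − Q = {1,2,4,5,8}
R ∪ P = {1,3,5,6,7,8,9,10}
R ∩ (R ∪ P) = {1,3,5,7,8,9}
(Pᶜ − Q) ∩ (R ∩ (R ∪ P)) = {1,5,8}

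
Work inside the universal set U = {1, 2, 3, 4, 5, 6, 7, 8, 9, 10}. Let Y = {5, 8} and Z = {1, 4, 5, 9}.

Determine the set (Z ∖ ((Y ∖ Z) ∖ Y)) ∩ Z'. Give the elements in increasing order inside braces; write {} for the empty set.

Y ∖ Z = {8}
(Y ∖ Z) ∖ Y = {}
Z ∖ ((Y ∖ Z) ∖ Y) = {1, 4, 5, 9}
Z' = {2, 3, 6, 7, 8, 10}
(Z ∖ ((Y ∖ Z) ∖ Y)) ∩ Z' = {}

{}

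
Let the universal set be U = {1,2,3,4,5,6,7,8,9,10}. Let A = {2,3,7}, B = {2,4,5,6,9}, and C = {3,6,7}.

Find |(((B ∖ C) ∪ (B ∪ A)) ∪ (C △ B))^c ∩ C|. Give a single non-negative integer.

0

B ∖ C = {2,4,5,9}
B ∪ A = {2,3,4,5,6,7,9}
(B ∖ C) ∪ (B ∪ A) = {2,3,4,5,6,7,9}
C △ B = {2,3,4,5,7,9}
((B ∖ C) ∪ (B ∪ A)) ∪ (C △ B) = {2,3,4,5,6,7,9}
(((B ∖ C) ∪ (B ∪ A)) ∪ (C △ B))^c = {1,8,10}
(((B ∖ C) ∪ (B ∪ A)) ∪ (C △ B))^c ∩ C = {}
|(((B ∖ C) ∪ (B ∪ A)) ∪ (C △ B))^c ∩ C| = 0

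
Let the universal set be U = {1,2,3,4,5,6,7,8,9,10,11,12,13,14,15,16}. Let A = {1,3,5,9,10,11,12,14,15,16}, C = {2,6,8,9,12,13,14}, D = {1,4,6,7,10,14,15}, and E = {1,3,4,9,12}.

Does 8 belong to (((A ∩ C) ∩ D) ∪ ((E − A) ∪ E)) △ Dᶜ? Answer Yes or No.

Yes

8 ∉ A and 8 ∈ C, so 8 ∉ A ∩ C
8 ∉ (A ∩ C) and 8 ∉ D, so 8 ∉ (A ∩ C) ∩ D
8 ∉ E and 8 ∉ A, so 8 ∉ E − A
8 ∉ (E − A) and 8 ∉ E, so 8 ∉ (E − A) ∪ E
8 ∉ ((A ∩ C) ∩ D) and 8 ∉ ((E − A) ∪ E), so 8 ∉ ((A ∩ C) ∩ D) ∪ ((E − A) ∪ E)
8 ∉ D, so 8 ∈ Dᶜ
8 ∉ (((A ∩ C) ∩ D) ∪ ((E − A) ∪ E)) and 8 ∈ Dᶜ, so 8 ∈ (((A ∩ C) ∩ D) ∪ ((E − A) ∪ E)) △ Dᶜ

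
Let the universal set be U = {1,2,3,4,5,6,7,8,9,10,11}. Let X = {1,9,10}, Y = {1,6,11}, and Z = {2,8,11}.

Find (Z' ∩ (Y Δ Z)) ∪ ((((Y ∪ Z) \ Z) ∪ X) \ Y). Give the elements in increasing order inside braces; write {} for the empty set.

Z' = {1,3,4,5,6,7,9,10}
Y Δ Z = {1,2,6,8}
Z' ∩ (Y Δ Z) = {1,6}
Y ∪ Z = {1,2,6,8,11}
(Y ∪ Z) \ Z = {1,6}
((Y ∪ Z) \ Z) ∪ X = {1,6,9,10}
(((Y ∪ Z) \ Z) ∪ X) \ Y = {9,10}
(Z' ∩ (Y Δ Z)) ∪ ((((Y ∪ Z) \ Z) ∪ X) \ Y) = {1,6,9,10}

{1,6,9,10}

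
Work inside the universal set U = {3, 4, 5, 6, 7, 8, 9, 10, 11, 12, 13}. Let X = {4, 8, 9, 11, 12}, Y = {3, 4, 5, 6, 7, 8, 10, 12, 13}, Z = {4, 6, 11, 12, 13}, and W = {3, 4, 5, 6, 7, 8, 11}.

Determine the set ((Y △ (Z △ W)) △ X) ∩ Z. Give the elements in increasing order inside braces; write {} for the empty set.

Z △ W = {3, 5, 7, 8, 12, 13}
Y △ (Z △ W) = {4, 6, 10}
(Y △ (Z △ W)) △ X = {6, 8, 9, 10, 11, 12}
((Y △ (Z △ W)) △ X) ∩ Z = {6, 11, 12}

{6, 11, 12}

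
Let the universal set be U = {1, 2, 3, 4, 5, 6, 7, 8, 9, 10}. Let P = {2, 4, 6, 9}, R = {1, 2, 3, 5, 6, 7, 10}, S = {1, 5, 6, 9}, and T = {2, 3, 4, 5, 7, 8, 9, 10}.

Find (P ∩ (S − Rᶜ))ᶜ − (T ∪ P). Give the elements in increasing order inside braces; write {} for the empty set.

Rᶜ = {4, 8, 9}
S − Rᶜ = {1, 5, 6}
P ∩ (S − Rᶜ) = {6}
(P ∩ (S − Rᶜ))ᶜ = {1, 2, 3, 4, 5, 7, 8, 9, 10}
T ∪ P = {2, 3, 4, 5, 6, 7, 8, 9, 10}
(P ∩ (S − Rᶜ))ᶜ − (T ∪ P) = {1}

{1}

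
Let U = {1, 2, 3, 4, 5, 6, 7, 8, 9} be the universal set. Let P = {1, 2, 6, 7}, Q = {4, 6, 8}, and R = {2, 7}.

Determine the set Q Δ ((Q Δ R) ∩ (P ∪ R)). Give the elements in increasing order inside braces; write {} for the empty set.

Q Δ R = {2, 4, 6, 7, 8}
P ∪ R = {1, 2, 6, 7}
(Q Δ R) ∩ (P ∪ R) = {2, 6, 7}
Q Δ ((Q Δ R) ∩ (P ∪ R)) = {2, 4, 7, 8}

{2, 4, 7, 8}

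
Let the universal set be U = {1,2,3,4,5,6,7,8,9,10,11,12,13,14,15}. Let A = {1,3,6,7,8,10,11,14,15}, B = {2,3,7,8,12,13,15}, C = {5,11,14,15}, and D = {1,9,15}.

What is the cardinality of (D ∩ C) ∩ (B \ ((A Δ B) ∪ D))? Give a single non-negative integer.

0

D ∩ C = {15}
A Δ B = {1,2,6,10,11,12,13,14}
(A Δ B) ∪ D = {1,2,6,9,10,11,12,13,14,15}
B \ ((A Δ B) ∪ D) = {3,7,8}
(D ∩ C) ∩ (B \ ((A Δ B) ∪ D)) = {}
|(D ∩ C) ∩ (B \ ((A Δ B) ∪ D))| = 0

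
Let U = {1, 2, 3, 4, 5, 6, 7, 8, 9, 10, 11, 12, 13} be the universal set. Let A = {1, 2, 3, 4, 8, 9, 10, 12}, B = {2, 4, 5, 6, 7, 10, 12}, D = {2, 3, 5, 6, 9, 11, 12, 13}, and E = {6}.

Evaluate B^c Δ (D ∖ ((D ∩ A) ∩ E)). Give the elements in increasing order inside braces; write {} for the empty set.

B^c = {1, 3, 8, 9, 11, 13}
D ∩ A = {2, 3, 9, 12}
(D ∩ A) ∩ E = {}
D ∖ ((D ∩ A) ∩ E) = {2, 3, 5, 6, 9, 11, 12, 13}
B^c Δ (D ∖ ((D ∩ A) ∩ E)) = {1, 2, 5, 6, 8, 12}

{1, 2, 5, 6, 8, 12}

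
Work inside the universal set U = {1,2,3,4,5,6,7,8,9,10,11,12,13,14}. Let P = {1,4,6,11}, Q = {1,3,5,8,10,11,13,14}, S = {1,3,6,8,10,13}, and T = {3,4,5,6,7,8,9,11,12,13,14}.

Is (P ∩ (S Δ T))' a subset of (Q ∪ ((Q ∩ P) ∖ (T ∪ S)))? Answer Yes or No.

S Δ T = {1,4,5,7,9,10,11,12,14}
P ∩ (S Δ T) = {1,4,11}
(P ∩ (S Δ T))' = {2,3,5,6,7,8,9,10,12,13,14}
Q ∩ P = {1,11}
T ∪ S = {1,3,4,5,6,7,8,9,10,11,12,13,14}
(Q ∩ P) ∖ (T ∪ S) = {}
Q ∪ ((Q ∩ P) ∖ (T ∪ S)) = {1,3,5,8,10,11,13,14}
2 ∈ (P ∩ (S Δ T))' but 2 ∉ Q ∪ ((Q ∩ P) ∖ (T ∪ S)), so the inclusion fails.

No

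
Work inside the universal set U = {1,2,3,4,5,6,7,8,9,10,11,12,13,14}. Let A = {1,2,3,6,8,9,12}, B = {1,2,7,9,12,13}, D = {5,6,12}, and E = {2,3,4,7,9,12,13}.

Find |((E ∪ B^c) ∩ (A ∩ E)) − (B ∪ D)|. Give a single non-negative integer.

B^c = {3,4,5,6,8,10,11,14}
E ∪ B^c = {2,3,4,5,6,7,8,9,10,11,12,13,14}
A ∩ E = {2,3,9,12}
(E ∪ B^c) ∩ (A ∩ E) = {2,3,9,12}
B ∪ D = {1,2,5,6,7,9,12,13}
((E ∪ B^c) ∩ (A ∩ E)) − (B ∪ D) = {3}
|((E ∪ B^c) ∩ (A ∩ E)) − (B ∪ D)| = 1

1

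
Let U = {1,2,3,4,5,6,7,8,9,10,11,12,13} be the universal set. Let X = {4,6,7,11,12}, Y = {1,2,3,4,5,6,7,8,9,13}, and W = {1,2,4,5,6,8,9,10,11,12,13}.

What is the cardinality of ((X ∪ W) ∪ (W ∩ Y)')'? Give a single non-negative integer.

X ∪ W = {1,2,4,5,6,7,8,9,10,11,12,13}
W ∩ Y = {1,2,4,5,6,8,9,13}
(W ∩ Y)' = {3,7,10,11,12}
(X ∪ W) ∪ (W ∩ Y)' = {1,2,3,4,5,6,7,8,9,10,11,12,13}
((X ∪ W) ∪ (W ∩ Y)')' = {}
|((X ∪ W) ∪ (W ∩ Y)')'| = 0

0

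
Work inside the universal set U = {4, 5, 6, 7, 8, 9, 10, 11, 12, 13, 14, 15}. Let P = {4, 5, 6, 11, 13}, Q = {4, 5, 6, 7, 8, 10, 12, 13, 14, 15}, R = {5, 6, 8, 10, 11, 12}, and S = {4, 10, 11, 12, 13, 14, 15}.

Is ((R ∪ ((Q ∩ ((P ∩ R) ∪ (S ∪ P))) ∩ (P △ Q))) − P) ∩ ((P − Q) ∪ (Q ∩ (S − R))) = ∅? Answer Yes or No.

P ∩ R = {5, 6, 11}
S ∪ P = {4, 5, 6, 10, 11, 12, 13, 14, 15}
(P ∩ R) ∪ (S ∪ P) = {4, 5, 6, 10, 11, 12, 13, 14, 15}
Q ∩ ((P ∩ R) ∪ (S ∪ P)) = {4, 5, 6, 10, 12, 13, 14, 15}
P △ Q = {7, 8, 10, 11, 12, 14, 15}
(Q ∩ ((P ∩ R) ∪ (S ∪ P))) ∩ (P △ Q) = {10, 12, 14, 15}
R ∪ ((Q ∩ ((P ∩ R) ∪ (S ∪ P))) ∩ (P △ Q)) = {5, 6, 8, 10, 11, 12, 14, 15}
(R ∪ ((Q ∩ ((P ∩ R) ∪ (S ∪ P))) ∩ (P △ Q))) − P = {8, 10, 12, 14, 15}
P − Q = {11}
S − R = {4, 13, 14, 15}
Q ∩ (S − R) = {4, 13, 14, 15}
(P − Q) ∪ (Q ∩ (S − R)) = {4, 11, 13, 14, 15}
14 lies in both, so they are not disjoint.

No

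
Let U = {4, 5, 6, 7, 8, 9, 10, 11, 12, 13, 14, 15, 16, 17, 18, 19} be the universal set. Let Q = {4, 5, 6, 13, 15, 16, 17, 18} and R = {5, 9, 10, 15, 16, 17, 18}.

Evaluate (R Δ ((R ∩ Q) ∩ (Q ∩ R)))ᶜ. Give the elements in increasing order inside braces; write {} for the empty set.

{4, 5, 6, 7, 8, 11, 12, 13, 14, 15, 16, 17, 18, 19}

R ∩ Q = {5, 15, 16, 17, 18}
Q ∩ R = {5, 15, 16, 17, 18}
(R ∩ Q) ∩ (Q ∩ R) = {5, 15, 16, 17, 18}
R Δ ((R ∩ Q) ∩ (Q ∩ R)) = {9, 10}
(R Δ ((R ∩ Q) ∩ (Q ∩ R)))ᶜ = {4, 5, 6, 7, 8, 11, 12, 13, 14, 15, 16, 17, 18, 19}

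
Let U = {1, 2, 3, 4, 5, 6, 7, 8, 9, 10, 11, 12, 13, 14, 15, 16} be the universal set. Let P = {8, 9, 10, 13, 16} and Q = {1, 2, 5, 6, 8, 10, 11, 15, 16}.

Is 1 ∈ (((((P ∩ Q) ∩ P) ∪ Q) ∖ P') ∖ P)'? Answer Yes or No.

Yes

1 ∉ P and 1 ∈ Q, so 1 ∉ P ∩ Q
1 ∉ (P ∩ Q) and 1 ∉ P, so 1 ∉ (P ∩ Q) ∩ P
1 ∉ ((P ∩ Q) ∩ P) and 1 ∈ Q, so 1 ∈ ((P ∩ Q) ∩ P) ∪ Q
1 ∉ P, so 1 ∈ P'
1 ∈ (((P ∩ Q) ∩ P) ∪ Q) and 1 ∈ P', so 1 ∉ (((P ∩ Q) ∩ P) ∪ Q) ∖ P'
1 ∉ ((((P ∩ Q) ∩ P) ∪ Q) ∖ P') and 1 ∉ P, so 1 ∉ ((((P ∩ Q) ∩ P) ∪ Q) ∖ P') ∖ P
1 ∈ (((((P ∩ Q) ∩ P) ∪ Q) ∖ P') ∖ P)' since 1 ∉ (((((P ∩ Q) ∩ P) ∪ Q) ∖ P') ∖ P)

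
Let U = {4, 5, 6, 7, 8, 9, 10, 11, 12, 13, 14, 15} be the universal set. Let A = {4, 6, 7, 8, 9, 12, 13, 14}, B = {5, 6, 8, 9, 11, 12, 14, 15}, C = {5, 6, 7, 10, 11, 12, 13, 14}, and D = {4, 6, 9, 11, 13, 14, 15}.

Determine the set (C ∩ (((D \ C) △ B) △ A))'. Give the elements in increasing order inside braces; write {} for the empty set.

D \ C = {4, 9, 15}
(D \ C) △ B = {4, 5, 6, 8, 11, 12, 14}
((D \ C) △ B) △ A = {5, 7, 9, 11, 13}
C ∩ (((D \ C) △ B) △ A) = {5, 7, 11, 13}
(C ∩ (((D \ C) △ B) △ A))' = {4, 6, 8, 9, 10, 12, 14, 15}

{4, 6, 8, 9, 10, 12, 14, 15}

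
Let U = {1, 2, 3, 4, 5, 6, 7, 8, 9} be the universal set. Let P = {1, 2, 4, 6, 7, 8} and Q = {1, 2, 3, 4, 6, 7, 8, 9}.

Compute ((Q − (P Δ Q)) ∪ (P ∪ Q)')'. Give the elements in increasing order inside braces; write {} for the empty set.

{3, 9}

P Δ Q = {3, 9}
Q − (P Δ Q) = {1, 2, 4, 6, 7, 8}
P ∪ Q = {1, 2, 3, 4, 6, 7, 8, 9}
(P ∪ Q)' = {5}
(Q − (P Δ Q)) ∪ (P ∪ Q)' = {1, 2, 4, 5, 6, 7, 8}
((Q − (P Δ Q)) ∪ (P ∪ Q)')' = {3, 9}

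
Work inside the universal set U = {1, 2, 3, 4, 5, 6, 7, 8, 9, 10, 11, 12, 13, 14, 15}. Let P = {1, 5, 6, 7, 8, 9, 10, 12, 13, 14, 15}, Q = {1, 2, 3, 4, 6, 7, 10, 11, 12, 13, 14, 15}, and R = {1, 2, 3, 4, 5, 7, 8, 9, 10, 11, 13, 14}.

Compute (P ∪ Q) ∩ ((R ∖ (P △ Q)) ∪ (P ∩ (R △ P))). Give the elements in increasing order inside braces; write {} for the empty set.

P ∪ Q = {1, 2, 3, 4, 5, 6, 7, 8, 9, 10, 11, 12, 13, 14, 15}
P △ Q = {2, 3, 4, 5, 8, 9, 11}
R ∖ (P △ Q) = {1, 7, 10, 13, 14}
R △ P = {2, 3, 4, 6, 11, 12, 15}
P ∩ (R △ P) = {6, 12, 15}
(R ∖ (P △ Q)) ∪ (P ∩ (R △ P)) = {1, 6, 7, 10, 12, 13, 14, 15}
(P ∪ Q) ∩ ((R ∖ (P △ Q)) ∪ (P ∩ (R △ P))) = {1, 6, 7, 10, 12, 13, 14, 15}

{1, 6, 7, 10, 12, 13, 14, 15}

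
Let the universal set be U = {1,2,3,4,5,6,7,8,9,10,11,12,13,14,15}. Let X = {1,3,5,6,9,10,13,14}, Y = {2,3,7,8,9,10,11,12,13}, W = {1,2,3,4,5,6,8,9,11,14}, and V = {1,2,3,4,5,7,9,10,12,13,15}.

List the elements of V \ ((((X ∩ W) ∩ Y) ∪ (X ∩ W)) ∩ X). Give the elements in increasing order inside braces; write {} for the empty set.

X ∩ W = {1,3,5,6,9,14}
(X ∩ W) ∩ Y = {3,9}
((X ∩ W) ∩ Y) ∪ (X ∩ W) = {1,3,5,6,9,14}
(((X ∩ W) ∩ Y) ∪ (X ∩ W)) ∩ X = {1,3,5,6,9,14}
V \ ((((X ∩ W) ∩ Y) ∪ (X ∩ W)) ∩ X) = {2,4,7,10,12,13,15}

{2,4,7,10,12,13,15}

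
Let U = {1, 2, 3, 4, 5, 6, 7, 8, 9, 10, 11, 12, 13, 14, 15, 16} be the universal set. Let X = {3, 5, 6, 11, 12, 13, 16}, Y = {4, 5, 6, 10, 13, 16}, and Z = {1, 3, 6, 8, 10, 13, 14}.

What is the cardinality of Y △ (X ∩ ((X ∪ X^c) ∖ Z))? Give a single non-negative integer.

X^c = {1, 2, 4, 7, 8, 9, 10, 14, 15}
X ∪ X^c = {1, 2, 3, 4, 5, 6, 7, 8, 9, 10, 11, 12, 13, 14, 15, 16}
(X ∪ X^c) ∖ Z = {2, 4, 5, 7, 9, 11, 12, 15, 16}
X ∩ ((X ∪ X^c) ∖ Z) = {5, 11, 12, 16}
Y △ (X ∩ ((X ∪ X^c) ∖ Z)) = {4, 6, 10, 11, 12, 13}
|Y △ (X ∩ ((X ∪ X^c) ∖ Z))| = 6

6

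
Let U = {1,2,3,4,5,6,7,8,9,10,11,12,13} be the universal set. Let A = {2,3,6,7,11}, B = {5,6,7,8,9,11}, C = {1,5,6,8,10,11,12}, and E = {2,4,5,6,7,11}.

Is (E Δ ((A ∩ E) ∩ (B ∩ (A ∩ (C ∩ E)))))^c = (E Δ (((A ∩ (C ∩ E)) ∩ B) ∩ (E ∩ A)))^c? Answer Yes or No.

A ∩ E = {2,6,7,11}
C ∩ E = {5,6,11}
A ∩ (C ∩ E) = {6,11}
B ∩ (A ∩ (C ∩ E)) = {6,11}
(A ∩ E) ∩ (B ∩ (A ∩ (C ∩ E))) = {6,11}
E Δ ((A ∩ E) ∩ (B ∩ (A ∩ (C ∩ E)))) = {2,4,5,7}
(E Δ ((A ∩ E) ∩ (B ∩ (A ∩ (C ∩ E)))))^c = {1,3,6,8,9,10,11,12,13}
(A ∩ (C ∩ E)) ∩ B = {6,11}
E ∩ A = {2,6,7,11}
((A ∩ (C ∩ E)) ∩ B) ∩ (E ∩ A) = {6,11}
E Δ (((A ∩ (C ∩ E)) ∩ B) ∩ (E ∩ A)) = {2,4,5,7}
(E Δ (((A ∩ (C ∩ E)) ∩ B) ∩ (E ∩ A)))^c = {1,3,6,8,9,10,11,12,13}
Both equal {1,3,6,8,9,10,11,12,13}, so (E Δ ((A ∩ E) ∩ (B ∩ (A ∩ (C ∩ E)))))^c = (E Δ (((A ∩ (C ∩ E)) ∩ B) ∩ (E ∩ A)))^c.

Yes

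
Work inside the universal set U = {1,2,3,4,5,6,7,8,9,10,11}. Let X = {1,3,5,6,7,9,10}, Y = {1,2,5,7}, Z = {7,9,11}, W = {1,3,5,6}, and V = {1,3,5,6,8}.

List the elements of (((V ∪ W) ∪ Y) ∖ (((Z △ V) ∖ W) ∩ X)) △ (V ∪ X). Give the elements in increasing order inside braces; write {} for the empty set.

{2,7,9,10}

V ∪ W = {1,3,5,6,8}
(V ∪ W) ∪ Y = {1,2,3,5,6,7,8}
Z △ V = {1,3,5,6,7,8,9,11}
(Z △ V) ∖ W = {7,8,9,11}
((Z △ V) ∖ W) ∩ X = {7,9}
((V ∪ W) ∪ Y) ∖ (((Z △ V) ∖ W) ∩ X) = {1,2,3,5,6,8}
V ∪ X = {1,3,5,6,7,8,9,10}
(((V ∪ W) ∪ Y) ∖ (((Z △ V) ∖ W) ∩ X)) △ (V ∪ X) = {2,7,9,10}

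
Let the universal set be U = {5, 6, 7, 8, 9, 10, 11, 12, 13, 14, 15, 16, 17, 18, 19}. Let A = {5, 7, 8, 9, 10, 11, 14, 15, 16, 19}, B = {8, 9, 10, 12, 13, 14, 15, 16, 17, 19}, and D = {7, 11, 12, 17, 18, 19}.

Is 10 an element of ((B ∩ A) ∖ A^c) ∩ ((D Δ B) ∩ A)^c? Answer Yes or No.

No

10 ∈ B and 10 ∈ A, so 10 ∈ B ∩ A
10 ∈ A, so 10 ∉ A^c
10 ∈ (B ∩ A) and 10 ∉ A^c, so 10 ∈ (B ∩ A) ∖ A^c
10 ∉ D and 10 ∈ B, so 10 ∈ D Δ B
10 ∈ (D Δ B) and 10 ∈ A, so 10 ∈ (D Δ B) ∩ A
10 ∉ ((D Δ B) ∩ A)^c since 10 ∈ ((D Δ B) ∩ A)
10 ∈ ((B ∩ A) ∖ A^c) and 10 ∉ ((D Δ B) ∩ A)^c, so 10 ∉ ((B ∩ A) ∖ A^c) ∩ ((D Δ B) ∩ A)^c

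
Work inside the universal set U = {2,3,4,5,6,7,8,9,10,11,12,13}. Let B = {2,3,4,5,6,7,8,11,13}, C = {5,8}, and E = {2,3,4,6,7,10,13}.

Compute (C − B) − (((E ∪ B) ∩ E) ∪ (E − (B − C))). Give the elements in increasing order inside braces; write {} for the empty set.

C − B = {}
E ∪ B = {2,3,4,5,6,7,8,10,11,13}
(E ∪ B) ∩ E = {2,3,4,6,7,10,13}
B − C = {2,3,4,6,7,11,13}
E − (B − C) = {10}
((E ∪ B) ∩ E) ∪ (E − (B − C)) = {2,3,4,6,7,10,13}
(C − B) − (((E ∪ B) ∩ E) ∪ (E − (B − C))) = {}

{}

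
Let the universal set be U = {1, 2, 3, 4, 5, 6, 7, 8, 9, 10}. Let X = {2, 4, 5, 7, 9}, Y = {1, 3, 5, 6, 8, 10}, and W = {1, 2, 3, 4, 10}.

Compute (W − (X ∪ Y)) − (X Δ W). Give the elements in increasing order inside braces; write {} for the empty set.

X ∪ Y = {1, 2, 3, 4, 5, 6, 7, 8, 9, 10}
W − (X ∪ Y) = {}
X Δ W = {1, 3, 5, 7, 9, 10}
(W − (X ∪ Y)) − (X Δ W) = {}

{}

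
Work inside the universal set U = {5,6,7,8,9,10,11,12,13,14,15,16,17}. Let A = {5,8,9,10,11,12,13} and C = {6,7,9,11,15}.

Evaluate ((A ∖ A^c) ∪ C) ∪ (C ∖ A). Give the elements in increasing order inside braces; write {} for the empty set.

{5,6,7,8,9,10,11,12,13,15}

A^c = {6,7,14,15,16,17}
A ∖ A^c = {5,8,9,10,11,12,13}
(A ∖ A^c) ∪ C = {5,6,7,8,9,10,11,12,13,15}
C ∖ A = {6,7,15}
((A ∖ A^c) ∪ C) ∪ (C ∖ A) = {5,6,7,8,9,10,11,12,13,15}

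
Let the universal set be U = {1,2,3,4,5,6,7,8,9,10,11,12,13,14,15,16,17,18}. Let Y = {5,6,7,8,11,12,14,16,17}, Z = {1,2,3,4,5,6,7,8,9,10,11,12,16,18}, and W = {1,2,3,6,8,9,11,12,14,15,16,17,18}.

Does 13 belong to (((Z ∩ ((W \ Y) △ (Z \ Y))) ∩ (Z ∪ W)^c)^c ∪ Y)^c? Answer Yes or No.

No

13 ∉ W and 13 ∉ Y, so 13 ∉ W \ Y
13 ∉ Z and 13 ∉ Y, so 13 ∉ Z \ Y
13 ∉ (W \ Y) and 13 ∉ (Z \ Y), so 13 ∉ (W \ Y) △ (Z \ Y)
13 ∉ Z and 13 ∉ ((W \ Y) △ (Z \ Y)), so 13 ∉ Z ∩ ((W \ Y) △ (Z \ Y))
13 ∉ Z and 13 ∉ W, so 13 ∉ Z ∪ W
13 ∈ (Z ∪ W)^c since 13 ∉ (Z ∪ W)
13 ∉ (Z ∩ ((W \ Y) △ (Z \ Y))) and 13 ∈ (Z ∪ W)^c, so 13 ∉ (Z ∩ ((W \ Y) △ (Z \ Y))) ∩ (Z ∪ W)^c
13 ∈ ((Z ∩ ((W \ Y) △ (Z \ Y))) ∩ (Z ∪ W)^c)^c since 13 ∉ ((Z ∩ ((W \ Y) △ (Z \ Y))) ∩ (Z ∪ W)^c)
13 ∈ ((Z ∩ ((W \ Y) △ (Z \ Y))) ∩ (Z ∪ W)^c)^c and 13 ∉ Y, so 13 ∈ ((Z ∩ ((W \ Y) △ (Z \ Y))) ∩ (Z ∪ W)^c)^c ∪ Y
13 ∉ (((Z ∩ ((W \ Y) △ (Z \ Y))) ∩ (Z ∪ W)^c)^c ∪ Y)^c since 13 ∈ (((Z ∩ ((W \ Y) △ (Z \ Y))) ∩ (Z ∪ W)^c)^c ∪ Y)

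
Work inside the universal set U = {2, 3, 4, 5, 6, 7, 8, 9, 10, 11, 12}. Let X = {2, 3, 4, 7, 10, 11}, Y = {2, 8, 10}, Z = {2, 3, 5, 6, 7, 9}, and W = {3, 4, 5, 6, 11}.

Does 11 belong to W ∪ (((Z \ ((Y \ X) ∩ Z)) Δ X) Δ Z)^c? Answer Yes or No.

Yes

11 ∉ Y and 11 ∈ X, so 11 ∉ Y \ X
11 ∉ (Y \ X) and 11 ∉ Z, so 11 ∉ (Y \ X) ∩ Z
11 ∉ Z and 11 ∉ ((Y \ X) ∩ Z), so 11 ∉ Z \ ((Y \ X) ∩ Z)
11 ∉ (Z \ ((Y \ X) ∩ Z)) and 11 ∈ X, so 11 ∈ (Z \ ((Y \ X) ∩ Z)) Δ X
11 ∈ ((Z \ ((Y \ X) ∩ Z)) Δ X) and 11 ∉ Z, so 11 ∈ ((Z \ ((Y \ X) ∩ Z)) Δ X) Δ Z
11 ∉ (((Z \ ((Y \ X) ∩ Z)) Δ X) Δ Z)^c since 11 ∈ (((Z \ ((Y \ X) ∩ Z)) Δ X) Δ Z)
11 ∈ W and 11 ∉ (((Z \ ((Y \ X) ∩ Z)) Δ X) Δ Z)^c, so 11 ∈ W ∪ (((Z \ ((Y \ X) ∩ Z)) Δ X) Δ Z)^c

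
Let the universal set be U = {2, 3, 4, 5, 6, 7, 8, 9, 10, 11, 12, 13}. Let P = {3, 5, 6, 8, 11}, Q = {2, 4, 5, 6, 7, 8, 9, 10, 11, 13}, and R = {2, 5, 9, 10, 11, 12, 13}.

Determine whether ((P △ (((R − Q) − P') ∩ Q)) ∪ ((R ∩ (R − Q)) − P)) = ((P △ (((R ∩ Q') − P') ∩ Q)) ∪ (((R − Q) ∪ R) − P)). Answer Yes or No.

No

R − Q = {12}
P' = {2, 4, 7, 9, 10, 12, 13}
(R − Q) − P' = {}
((R − Q) − P') ∩ Q = {}
P △ (((R − Q) − P') ∩ Q) = {3, 5, 6, 8, 11}
R ∩ (R − Q) = {12}
(R ∩ (R − Q)) − P = {12}
(P △ (((R − Q) − P') ∩ Q)) ∪ ((R ∩ (R − Q)) − P) = {3, 5, 6, 8, 11, 12}
Q' = {3, 12}
R ∩ Q' = {12}
(R ∩ Q') − P' = {}
((R ∩ Q') − P') ∩ Q = {}
P △ (((R ∩ Q') − P') ∩ Q) = {3, 5, 6, 8, 11}
(R − Q) ∪ R = {2, 5, 9, 10, 11, 12, 13}
((R − Q) ∪ R) − P = {2, 9, 10, 12, 13}
(P △ (((R ∩ Q') − P') ∩ Q)) ∪ (((R − Q) ∪ R) − P) = {2, 3, 5, 6, 8, 9, 10, 11, 12, 13}
2 ∈ (P △ (((R ∩ Q') − P') ∩ Q)) ∪ (((R − Q) ∪ R) − P) but 2 ∉ (P △ (((R − Q) − P') ∩ Q)) ∪ ((R ∩ (R − Q)) − P), so they differ.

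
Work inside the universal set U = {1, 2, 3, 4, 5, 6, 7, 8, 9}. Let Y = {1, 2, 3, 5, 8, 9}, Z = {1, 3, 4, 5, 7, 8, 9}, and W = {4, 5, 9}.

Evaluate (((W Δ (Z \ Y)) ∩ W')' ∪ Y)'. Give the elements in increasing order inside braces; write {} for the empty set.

Z \ Y = {4, 7}
W Δ (Z \ Y) = {5, 7, 9}
W' = {1, 2, 3, 6, 7, 8}
(W Δ (Z \ Y)) ∩ W' = {7}
((W Δ (Z \ Y)) ∩ W')' = {1, 2, 3, 4, 5, 6, 8, 9}
((W Δ (Z \ Y)) ∩ W')' ∪ Y = {1, 2, 3, 4, 5, 6, 8, 9}
(((W Δ (Z \ Y)) ∩ W')' ∪ Y)' = {7}

{7}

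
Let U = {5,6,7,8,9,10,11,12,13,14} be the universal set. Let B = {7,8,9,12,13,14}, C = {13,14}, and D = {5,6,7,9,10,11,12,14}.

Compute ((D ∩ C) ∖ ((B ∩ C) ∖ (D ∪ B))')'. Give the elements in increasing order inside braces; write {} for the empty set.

{5,6,7,8,9,10,11,12,13,14}

D ∩ C = {14}
B ∩ C = {13,14}
D ∪ B = {5,6,7,8,9,10,11,12,13,14}
(B ∩ C) ∖ (D ∪ B) = {}
((B ∩ C) ∖ (D ∪ B))' = {5,6,7,8,9,10,11,12,13,14}
(D ∩ C) ∖ ((B ∩ C) ∖ (D ∪ B))' = {}
((D ∩ C) ∖ ((B ∩ C) ∖ (D ∪ B))')' = {5,6,7,8,9,10,11,12,13,14}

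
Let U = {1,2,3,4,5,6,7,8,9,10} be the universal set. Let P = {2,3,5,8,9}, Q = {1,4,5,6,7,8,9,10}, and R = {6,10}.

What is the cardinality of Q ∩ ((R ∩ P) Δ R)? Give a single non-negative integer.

R ∩ P = {}
(R ∩ P) Δ R = {6,10}
Q ∩ ((R ∩ P) Δ R) = {6,10}
|Q ∩ ((R ∩ P) Δ R)| = 2

2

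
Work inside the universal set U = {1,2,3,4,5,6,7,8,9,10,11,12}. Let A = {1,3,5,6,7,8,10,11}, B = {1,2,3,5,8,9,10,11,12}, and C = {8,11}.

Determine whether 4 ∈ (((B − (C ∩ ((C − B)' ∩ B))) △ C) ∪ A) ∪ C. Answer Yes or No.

No

4 ∉ C and 4 ∉ B, so 4 ∉ C − B
4 ∈ (C − B)' since 4 ∉ (C − B)
4 ∈ (C − B)' and 4 ∉ B, so 4 ∉ (C − B)' ∩ B
4 ∉ C and 4 ∉ ((C − B)' ∩ B), so 4 ∉ C ∩ ((C − B)' ∩ B)
4 ∉ B and 4 ∉ (C ∩ ((C − B)' ∩ B)), so 4 ∉ B − (C ∩ ((C − B)' ∩ B))
4 ∉ (B − (C ∩ ((C − B)' ∩ B))) and 4 ∉ C, so 4 ∉ (B − (C ∩ ((C − B)' ∩ B))) △ C
4 ∉ ((B − (C ∩ ((C − B)' ∩ B))) △ C) and 4 ∉ A, so 4 ∉ ((B − (C ∩ ((C − B)' ∩ B))) △ C) ∪ A
4 ∉ (((B − (C ∩ ((C − B)' ∩ B))) △ C) ∪ A) and 4 ∉ C, so 4 ∉ (((B − (C ∩ ((C − B)' ∩ B))) △ C) ∪ A) ∪ C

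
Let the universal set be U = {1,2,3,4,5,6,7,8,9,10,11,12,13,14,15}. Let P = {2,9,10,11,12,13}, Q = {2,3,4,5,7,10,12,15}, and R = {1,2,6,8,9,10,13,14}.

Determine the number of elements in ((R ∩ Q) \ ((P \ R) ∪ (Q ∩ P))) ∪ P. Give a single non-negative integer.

R ∩ Q = {2,10}
P \ R = {11,12}
Q ∩ P = {2,10,12}
(P \ R) ∪ (Q ∩ P) = {2,10,11,12}
(R ∩ Q) \ ((P \ R) ∪ (Q ∩ P)) = {}
((R ∩ Q) \ ((P \ R) ∪ (Q ∩ P))) ∪ P = {2,9,10,11,12,13}
|((R ∩ Q) \ ((P \ R) ∪ (Q ∩ P))) ∪ P| = 6

6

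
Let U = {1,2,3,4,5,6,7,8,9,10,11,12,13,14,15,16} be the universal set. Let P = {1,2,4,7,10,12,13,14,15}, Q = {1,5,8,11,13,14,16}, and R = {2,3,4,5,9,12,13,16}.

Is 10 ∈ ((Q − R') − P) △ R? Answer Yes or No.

10 ∉ R, so 10 ∈ R'
10 ∉ Q and 10 ∈ R', so 10 ∉ Q − R'
10 ∉ (Q − R') and 10 ∈ P, so 10 ∉ (Q − R') − P
10 ∉ ((Q − R') − P) and 10 ∉ R, so 10 ∉ ((Q − R') − P) △ R

No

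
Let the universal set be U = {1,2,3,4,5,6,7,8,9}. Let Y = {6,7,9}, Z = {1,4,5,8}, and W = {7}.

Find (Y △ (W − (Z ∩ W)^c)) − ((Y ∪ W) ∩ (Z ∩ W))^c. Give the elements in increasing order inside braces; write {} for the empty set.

{}

Z ∩ W = {}
(Z ∩ W)^c = {1,2,3,4,5,6,7,8,9}
W − (Z ∩ W)^c = {}
Y △ (W − (Z ∩ W)^c) = {6,7,9}
Y ∪ W = {6,7,9}
(Y ∪ W) ∩ (Z ∩ W) = {}
((Y ∪ W) ∩ (Z ∩ W))^c = {1,2,3,4,5,6,7,8,9}
(Y △ (W − (Z ∩ W)^c)) − ((Y ∪ W) ∩ (Z ∩ W))^c = {}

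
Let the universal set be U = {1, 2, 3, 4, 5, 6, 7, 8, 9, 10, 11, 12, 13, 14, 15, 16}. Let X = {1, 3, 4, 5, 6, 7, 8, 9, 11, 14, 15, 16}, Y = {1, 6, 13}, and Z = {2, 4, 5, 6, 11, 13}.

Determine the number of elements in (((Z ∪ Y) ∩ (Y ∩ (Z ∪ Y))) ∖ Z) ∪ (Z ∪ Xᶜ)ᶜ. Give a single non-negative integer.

8

Z ∪ Y = {1, 2, 4, 5, 6, 11, 13}
Y ∩ (Z ∪ Y) = {1, 6, 13}
(Z ∪ Y) ∩ (Y ∩ (Z ∪ Y)) = {1, 6, 13}
((Z ∪ Y) ∩ (Y ∩ (Z ∪ Y))) ∖ Z = {1}
Xᶜ = {2, 10, 12, 13}
Z ∪ Xᶜ = {2, 4, 5, 6, 10, 11, 12, 13}
(Z ∪ Xᶜ)ᶜ = {1, 3, 7, 8, 9, 14, 15, 16}
(((Z ∪ Y) ∩ (Y ∩ (Z ∪ Y))) ∖ Z) ∪ (Z ∪ Xᶜ)ᶜ = {1, 3, 7, 8, 9, 14, 15, 16}
|(((Z ∪ Y) ∩ (Y ∩ (Z ∪ Y))) ∖ Z) ∪ (Z ∪ Xᶜ)ᶜ| = 8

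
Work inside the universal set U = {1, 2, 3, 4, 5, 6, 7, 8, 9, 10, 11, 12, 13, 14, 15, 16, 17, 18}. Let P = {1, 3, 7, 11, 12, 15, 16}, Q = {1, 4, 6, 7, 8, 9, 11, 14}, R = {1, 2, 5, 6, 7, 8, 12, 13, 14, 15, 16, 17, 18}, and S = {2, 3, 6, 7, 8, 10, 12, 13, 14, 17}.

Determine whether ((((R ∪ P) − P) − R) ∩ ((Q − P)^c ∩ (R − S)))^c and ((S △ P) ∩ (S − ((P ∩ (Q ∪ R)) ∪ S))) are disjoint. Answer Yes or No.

R ∪ P = {1, 2, 3, 5, 6, 7, 8, 11, 12, 13, 14, 15, 16, 17, 18}
(R ∪ P) − P = {2, 5, 6, 8, 13, 14, 17, 18}
((R ∪ P) − P) − R = {}
Q − P = {4, 6, 8, 9, 14}
(Q − P)^c = {1, 2, 3, 5, 7, 10, 11, 12, 13, 15, 16, 17, 18}
R − S = {1, 5, 15, 16, 18}
(Q − P)^c ∩ (R − S) = {1, 5, 15, 16, 18}
(((R ∪ P) − P) − R) ∩ ((Q − P)^c ∩ (R − S)) = {}
((((R ∪ P) − P) − R) ∩ ((Q − P)^c ∩ (R − S)))^c = {1, 2, 3, 4, 5, 6, 7, 8, 9, 10, 11, 12, 13, 14, 15, 16, 17, 18}
S △ P = {1, 2, 6, 8, 10, 11, 13, 14, 15, 16, 17}
Q ∪ R = {1, 2, 4, 5, 6, 7, 8, 9, 11, 12, 13, 14, 15, 16, 17, 18}
P ∩ (Q ∪ R) = {1, 7, 11, 12, 15, 16}
(P ∩ (Q ∪ R)) ∪ S = {1, 2, 3, 6, 7, 8, 10, 11, 12, 13, 14, 15, 16, 17}
S − ((P ∩ (Q ∪ R)) ∪ S) = {}
(S △ P) ∩ (S − ((P ∩ (Q ∪ R)) ∪ S)) = {}
{1, 2, 3, 4, 5, 6, 7, 8, 9, 10, 11, 12, 13, 14, 15, 16, 17, 18} and {} share no elements.

Yes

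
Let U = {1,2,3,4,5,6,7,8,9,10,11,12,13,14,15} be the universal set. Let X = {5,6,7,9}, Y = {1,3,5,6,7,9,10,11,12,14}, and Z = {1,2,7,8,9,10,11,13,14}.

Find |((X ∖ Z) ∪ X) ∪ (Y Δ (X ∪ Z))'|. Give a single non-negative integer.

X ∖ Z = {5,6}
(X ∖ Z) ∪ X = {5,6,7,9}
X ∪ Z = {1,2,5,6,7,8,9,10,11,13,14}
Y Δ (X ∪ Z) = {2,3,8,12,13}
(Y Δ (X ∪ Z))' = {1,4,5,6,7,9,10,11,14,15}
((X ∖ Z) ∪ X) ∪ (Y Δ (X ∪ Z))' = {1,4,5,6,7,9,10,11,14,15}
|((X ∖ Z) ∪ X) ∪ (Y Δ (X ∪ Z))'| = 10

10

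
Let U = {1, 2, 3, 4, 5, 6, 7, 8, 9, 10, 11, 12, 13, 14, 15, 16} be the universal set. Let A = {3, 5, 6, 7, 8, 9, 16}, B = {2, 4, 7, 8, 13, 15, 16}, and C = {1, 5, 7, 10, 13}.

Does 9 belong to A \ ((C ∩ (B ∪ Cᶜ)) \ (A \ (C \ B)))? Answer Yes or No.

Yes

9 ∉ C, so 9 ∈ Cᶜ
9 ∉ B and 9 ∈ Cᶜ, so 9 ∈ B ∪ Cᶜ
9 ∉ C and 9 ∈ (B ∪ Cᶜ), so 9 ∉ C ∩ (B ∪ Cᶜ)
9 ∉ C and 9 ∉ B, so 9 ∉ C \ B
9 ∈ A and 9 ∉ (C \ B), so 9 ∈ A \ (C \ B)
9 ∉ (C ∩ (B ∪ Cᶜ)) and 9 ∈ (A \ (C \ B)), so 9 ∉ (C ∩ (B ∪ Cᶜ)) \ (A \ (C \ B))
9 ∈ A and 9 ∉ ((C ∩ (B ∪ Cᶜ)) \ (A \ (C \ B))), so 9 ∈ A \ ((C ∩ (B ∪ Cᶜ)) \ (A \ (C \ B)))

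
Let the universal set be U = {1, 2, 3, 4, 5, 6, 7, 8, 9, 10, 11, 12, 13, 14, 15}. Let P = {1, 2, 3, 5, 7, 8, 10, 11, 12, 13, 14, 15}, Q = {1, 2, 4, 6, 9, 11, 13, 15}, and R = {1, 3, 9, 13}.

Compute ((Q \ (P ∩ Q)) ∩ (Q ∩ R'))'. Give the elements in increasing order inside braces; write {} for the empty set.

P ∩ Q = {1, 2, 11, 13, 15}
Q \ (P ∩ Q) = {4, 6, 9}
R' = {2, 4, 5, 6, 7, 8, 10, 11, 12, 14, 15}
Q ∩ R' = {2, 4, 6, 11, 15}
(Q \ (P ∩ Q)) ∩ (Q ∩ R') = {4, 6}
((Q \ (P ∩ Q)) ∩ (Q ∩ R'))' = {1, 2, 3, 5, 7, 8, 9, 10, 11, 12, 13, 14, 15}

{1, 2, 3, 5, 7, 8, 9, 10, 11, 12, 13, 14, 15}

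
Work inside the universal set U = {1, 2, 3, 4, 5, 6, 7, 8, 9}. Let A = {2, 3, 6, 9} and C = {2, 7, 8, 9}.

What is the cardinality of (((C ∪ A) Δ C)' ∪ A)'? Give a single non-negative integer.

0

C ∪ A = {2, 3, 6, 7, 8, 9}
(C ∪ A) Δ C = {3, 6}
((C ∪ A) Δ C)' = {1, 2, 4, 5, 7, 8, 9}
((C ∪ A) Δ C)' ∪ A = {1, 2, 3, 4, 5, 6, 7, 8, 9}
(((C ∪ A) Δ C)' ∪ A)' = {}
|(((C ∪ A) Δ C)' ∪ A)'| = 0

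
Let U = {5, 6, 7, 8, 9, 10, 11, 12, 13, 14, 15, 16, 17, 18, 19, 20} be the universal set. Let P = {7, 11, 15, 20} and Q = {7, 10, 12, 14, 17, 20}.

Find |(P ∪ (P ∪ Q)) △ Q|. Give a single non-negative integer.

P ∪ Q = {7, 10, 11, 12, 14, 15, 17, 20}
P ∪ (P ∪ Q) = {7, 10, 11, 12, 14, 15, 17, 20}
(P ∪ (P ∪ Q)) △ Q = {11, 15}
|(P ∪ (P ∪ Q)) △ Q| = 2

2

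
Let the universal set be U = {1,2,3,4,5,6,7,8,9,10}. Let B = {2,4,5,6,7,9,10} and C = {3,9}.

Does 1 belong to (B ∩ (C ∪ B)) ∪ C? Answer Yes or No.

No

1 ∉ C and 1 ∉ B, so 1 ∉ C ∪ B
1 ∉ B and 1 ∉ (C ∪ B), so 1 ∉ B ∩ (C ∪ B)
1 ∉ (B ∩ (C ∪ B)) and 1 ∉ C, so 1 ∉ (B ∩ (C ∪ B)) ∪ C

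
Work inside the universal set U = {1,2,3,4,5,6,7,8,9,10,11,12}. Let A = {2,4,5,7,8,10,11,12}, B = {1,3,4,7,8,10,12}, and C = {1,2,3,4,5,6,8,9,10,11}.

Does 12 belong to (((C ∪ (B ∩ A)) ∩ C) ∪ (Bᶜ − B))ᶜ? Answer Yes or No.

12 ∈ B and 12 ∈ A, so 12 ∈ B ∩ A
12 ∉ C and 12 ∈ (B ∩ A), so 12 ∈ C ∪ (B ∩ A)
12 ∈ (C ∪ (B ∩ A)) and 12 ∉ C, so 12 ∉ (C ∪ (B ∩ A)) ∩ C
12 ∈ B, so 12 ∉ Bᶜ
12 ∉ Bᶜ and 12 ∈ B, so 12 ∉ Bᶜ − B
12 ∉ ((C ∪ (B ∩ A)) ∩ C) and 12 ∉ (Bᶜ − B), so 12 ∉ ((C ∪ (B ∩ A)) ∩ C) ∪ (Bᶜ − B)
12 ∈ (((C ∪ (B ∩ A)) ∩ C) ∪ (Bᶜ − B))ᶜ since 12 ∉ (((C ∪ (B ∩ A)) ∩ C) ∪ (Bᶜ − B))

Yes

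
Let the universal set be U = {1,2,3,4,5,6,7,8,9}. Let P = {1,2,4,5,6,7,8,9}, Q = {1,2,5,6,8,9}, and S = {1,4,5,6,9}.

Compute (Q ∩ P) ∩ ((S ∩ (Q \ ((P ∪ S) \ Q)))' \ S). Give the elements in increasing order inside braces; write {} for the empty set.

{2,8}

Q ∩ P = {1,2,5,6,8,9}
P ∪ S = {1,2,4,5,6,7,8,9}
(P ∪ S) \ Q = {4,7}
Q \ ((P ∪ S) \ Q) = {1,2,5,6,8,9}
S ∩ (Q \ ((P ∪ S) \ Q)) = {1,5,6,9}
(S ∩ (Q \ ((P ∪ S) \ Q)))' = {2,3,4,7,8}
(S ∩ (Q \ ((P ∪ S) \ Q)))' \ S = {2,3,7,8}
(Q ∩ P) ∩ ((S ∩ (Q \ ((P ∪ S) \ Q)))' \ S) = {2,8}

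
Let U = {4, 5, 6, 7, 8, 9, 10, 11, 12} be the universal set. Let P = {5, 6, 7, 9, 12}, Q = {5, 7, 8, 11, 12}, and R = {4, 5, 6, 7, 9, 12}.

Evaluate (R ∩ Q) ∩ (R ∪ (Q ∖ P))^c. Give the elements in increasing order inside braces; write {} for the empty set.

{}

R ∩ Q = {5, 7, 12}
Q ∖ P = {8, 11}
R ∪ (Q ∖ P) = {4, 5, 6, 7, 8, 9, 11, 12}
(R ∪ (Q ∖ P))^c = {10}
(R ∩ Q) ∩ (R ∪ (Q ∖ P))^c = {}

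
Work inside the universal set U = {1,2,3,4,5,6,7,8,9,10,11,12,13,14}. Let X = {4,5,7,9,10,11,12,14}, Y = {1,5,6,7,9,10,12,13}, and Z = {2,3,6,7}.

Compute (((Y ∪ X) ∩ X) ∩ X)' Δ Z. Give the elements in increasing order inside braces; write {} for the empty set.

Y ∪ X = {1,4,5,6,7,9,10,11,12,13,14}
(Y ∪ X) ∩ X = {4,5,7,9,10,11,12,14}
((Y ∪ X) ∩ X) ∩ X = {4,5,7,9,10,11,12,14}
(((Y ∪ X) ∩ X) ∩ X)' = {1,2,3,6,8,13}
(((Y ∪ X) ∩ X) ∩ X)' Δ Z = {1,7,8,13}

{1,7,8,13}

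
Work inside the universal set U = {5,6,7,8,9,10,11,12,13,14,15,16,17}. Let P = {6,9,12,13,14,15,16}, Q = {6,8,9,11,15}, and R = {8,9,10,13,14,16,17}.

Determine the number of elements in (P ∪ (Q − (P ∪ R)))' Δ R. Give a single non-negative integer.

P ∪ R = {6,8,9,10,12,13,14,15,16,17}
Q − (P ∪ R) = {11}
P ∪ (Q − (P ∪ R)) = {6,9,11,12,13,14,15,16}
(P ∪ (Q − (P ∪ R)))' = {5,7,8,10,17}
(P ∪ (Q − (P ∪ R)))' Δ R = {5,7,9,13,14,16}
|(P ∪ (Q − (P ∪ R)))' Δ R| = 6

6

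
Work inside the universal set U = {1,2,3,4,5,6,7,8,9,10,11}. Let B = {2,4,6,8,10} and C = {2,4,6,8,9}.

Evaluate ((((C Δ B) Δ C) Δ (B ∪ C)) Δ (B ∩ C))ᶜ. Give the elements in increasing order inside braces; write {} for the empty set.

{1,3,5,7,10,11}

C Δ B = {9,10}
(C Δ B) Δ C = {2,4,6,8,10}
B ∪ C = {2,4,6,8,9,10}
((C Δ B) Δ C) Δ (B ∪ C) = {9}
B ∩ C = {2,4,6,8}
(((C Δ B) Δ C) Δ (B ∪ C)) Δ (B ∩ C) = {2,4,6,8,9}
((((C Δ B) Δ C) Δ (B ∪ C)) Δ (B ∩ C))ᶜ = {1,3,5,7,10,11}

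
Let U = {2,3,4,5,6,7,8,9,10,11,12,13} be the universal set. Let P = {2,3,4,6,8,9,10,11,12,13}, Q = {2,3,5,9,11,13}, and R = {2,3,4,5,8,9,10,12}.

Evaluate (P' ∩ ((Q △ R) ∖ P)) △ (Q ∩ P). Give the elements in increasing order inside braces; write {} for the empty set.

{2,3,9,11,13}

P' = {5,7}
Q △ R = {4,8,10,11,12,13}
(Q △ R) ∖ P = {}
P' ∩ ((Q △ R) ∖ P) = {}
Q ∩ P = {2,3,9,11,13}
(P' ∩ ((Q △ R) ∖ P)) △ (Q ∩ P) = {2,3,9,11,13}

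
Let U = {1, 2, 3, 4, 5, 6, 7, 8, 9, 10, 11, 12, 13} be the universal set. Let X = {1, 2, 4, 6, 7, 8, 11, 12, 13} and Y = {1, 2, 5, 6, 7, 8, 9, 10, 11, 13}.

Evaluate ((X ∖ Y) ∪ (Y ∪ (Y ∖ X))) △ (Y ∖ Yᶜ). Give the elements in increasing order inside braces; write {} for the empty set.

X ∖ Y = {4, 12}
Y ∖ X = {5, 9, 10}
Y ∪ (Y ∖ X) = {1, 2, 5, 6, 7, 8, 9, 10, 11, 13}
(X ∖ Y) ∪ (Y ∪ (Y ∖ X)) = {1, 2, 4, 5, 6, 7, 8, 9, 10, 11, 12, 13}
Yᶜ = {3, 4, 12}
Y ∖ Yᶜ = {1, 2, 5, 6, 7, 8, 9, 10, 11, 13}
((X ∖ Y) ∪ (Y ∪ (Y ∖ X))) △ (Y ∖ Yᶜ) = {4, 12}

{4, 12}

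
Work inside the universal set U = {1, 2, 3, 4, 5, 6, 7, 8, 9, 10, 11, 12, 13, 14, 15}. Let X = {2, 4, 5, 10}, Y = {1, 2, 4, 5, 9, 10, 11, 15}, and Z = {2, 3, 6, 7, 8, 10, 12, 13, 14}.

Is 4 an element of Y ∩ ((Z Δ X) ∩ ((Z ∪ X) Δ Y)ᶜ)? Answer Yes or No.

Yes

4 ∉ Z and 4 ∈ X, so 4 ∈ Z Δ X
4 ∉ Z and 4 ∈ X, so 4 ∈ Z ∪ X
4 ∈ (Z ∪ X) and 4 ∈ Y, so 4 ∉ (Z ∪ X) Δ Y
4 ∈ ((Z ∪ X) Δ Y)ᶜ since 4 ∉ ((Z ∪ X) Δ Y)
4 ∈ (Z Δ X) and 4 ∈ ((Z ∪ X) Δ Y)ᶜ, so 4 ∈ (Z Δ X) ∩ ((Z ∪ X) Δ Y)ᶜ
4 ∈ Y and 4 ∈ ((Z Δ X) ∩ ((Z ∪ X) Δ Y)ᶜ), so 4 ∈ Y ∩ ((Z Δ X) ∩ ((Z ∪ X) Δ Y)ᶜ)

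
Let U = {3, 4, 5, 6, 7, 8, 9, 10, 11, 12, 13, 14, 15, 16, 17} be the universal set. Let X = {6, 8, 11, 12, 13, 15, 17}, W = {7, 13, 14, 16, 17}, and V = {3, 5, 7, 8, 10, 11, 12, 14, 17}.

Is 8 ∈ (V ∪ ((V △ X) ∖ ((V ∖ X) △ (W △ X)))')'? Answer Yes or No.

8 ∈ V and 8 ∈ X, so 8 ∉ V △ X
8 ∈ V and 8 ∈ X, so 8 ∉ V ∖ X
8 ∉ W and 8 ∈ X, so 8 ∈ W △ X
8 ∉ (V ∖ X) and 8 ∈ (W △ X), so 8 ∈ (V ∖ X) △ (W △ X)
8 ∉ (V △ X) and 8 ∈ ((V ∖ X) △ (W △ X)), so 8 ∉ (V △ X) ∖ ((V ∖ X) △ (W △ X))
8 ∈ ((V △ X) ∖ ((V ∖ X) △ (W △ X)))' since 8 ∉ ((V △ X) ∖ ((V ∖ X) △ (W △ X)))
8 ∈ V and 8 ∈ ((V △ X) ∖ ((V ∖ X) △ (W △ X)))', so 8 ∈ V ∪ ((V △ X) ∖ ((V ∖ X) △ (W △ X)))'
8 ∉ (V ∪ ((V △ X) ∖ ((V ∖ X) △ (W △ X)))')' since 8 ∈ (V ∪ ((V △ X) ∖ ((V ∖ X) △ (W △ X)))')

No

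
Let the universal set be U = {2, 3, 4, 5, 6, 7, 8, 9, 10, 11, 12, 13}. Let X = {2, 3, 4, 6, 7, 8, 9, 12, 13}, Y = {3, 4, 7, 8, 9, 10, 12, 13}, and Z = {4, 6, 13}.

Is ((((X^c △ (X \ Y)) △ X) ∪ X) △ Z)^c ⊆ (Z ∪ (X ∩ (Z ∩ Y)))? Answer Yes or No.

Yes

X^c = {5, 10, 11}
X \ Y = {2, 6}
X^c △ (X \ Y) = {2, 5, 6, 10, 11}
(X^c △ (X \ Y)) △ X = {3, 4, 5, 7, 8, 9, 10, 11, 12, 13}
((X^c △ (X \ Y)) △ X) ∪ X = {2, 3, 4, 5, 6, 7, 8, 9, 10, 11, 12, 13}
(((X^c △ (X \ Y)) △ X) ∪ X) △ Z = {2, 3, 5, 7, 8, 9, 10, 11, 12}
((((X^c △ (X \ Y)) △ X) ∪ X) △ Z)^c = {4, 6, 13}
Z ∩ Y = {4, 13}
X ∩ (Z ∩ Y) = {4, 13}
Z ∪ (X ∩ (Z ∩ Y)) = {4, 6, 13}
Every element of {4, 6, 13} is in {4, 6, 13}, so ((((X^c △ (X \ Y)) △ X) ∪ X) △ Z)^c ⊆ Z ∪ (X ∩ (Z ∩ Y)).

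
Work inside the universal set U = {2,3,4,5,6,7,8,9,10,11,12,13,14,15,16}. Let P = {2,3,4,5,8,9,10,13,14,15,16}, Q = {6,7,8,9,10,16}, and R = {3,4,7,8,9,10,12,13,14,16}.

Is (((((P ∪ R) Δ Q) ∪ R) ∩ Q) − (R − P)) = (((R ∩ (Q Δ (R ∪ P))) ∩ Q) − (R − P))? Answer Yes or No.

P ∪ R = {2,3,4,5,7,8,9,10,12,13,14,15,16}
(P ∪ R) Δ Q = {2,3,4,5,6,12,13,14,15}
((P ∪ R) Δ Q) ∪ R = {2,3,4,5,6,7,8,9,10,12,13,14,15,16}
(((P ∪ R) Δ Q) ∪ R) ∩ Q = {6,7,8,9,10,16}
R − P = {7,12}
((((P ∪ R) Δ Q) ∪ R) ∩ Q) − (R − P) = {6,8,9,10,16}
R ∪ P = {2,3,4,5,7,8,9,10,12,13,14,15,16}
Q Δ (R ∪ P) = {2,3,4,5,6,12,13,14,15}
R ∩ (Q Δ (R ∪ P)) = {3,4,12,13,14}
(R ∩ (Q Δ (R ∪ P))) ∩ Q = {}
((R ∩ (Q Δ (R ∪ P))) ∩ Q) − (R − P) = {}
6 ∈ ((((P ∪ R) Δ Q) ∪ R) ∩ Q) − (R − P) but 6 ∉ ((R ∩ (Q Δ (R ∪ P))) ∩ Q) − (R − P), so they differ.

No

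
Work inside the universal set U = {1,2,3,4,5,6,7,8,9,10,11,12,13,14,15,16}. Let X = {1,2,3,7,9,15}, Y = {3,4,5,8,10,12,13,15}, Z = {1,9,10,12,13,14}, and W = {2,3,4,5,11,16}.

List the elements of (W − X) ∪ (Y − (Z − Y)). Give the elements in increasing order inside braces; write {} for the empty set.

W − X = {4,5,11,16}
Z − Y = {1,9,14}
Y − (Z − Y) = {3,4,5,8,10,12,13,15}
(W − X) ∪ (Y − (Z − Y)) = {3,4,5,8,10,11,12,13,15,16}

{3,4,5,8,10,11,12,13,15,16}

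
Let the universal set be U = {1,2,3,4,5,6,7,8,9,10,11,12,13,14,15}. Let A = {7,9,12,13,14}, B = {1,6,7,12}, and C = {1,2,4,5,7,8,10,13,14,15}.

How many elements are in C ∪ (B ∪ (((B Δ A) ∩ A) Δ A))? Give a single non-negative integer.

B Δ A = {1,6,9,13,14}
(B Δ A) ∩ A = {9,13,14}
((B Δ A) ∩ A) Δ A = {7,12}
B ∪ (((B Δ A) ∩ A) Δ A) = {1,6,7,12}
C ∪ (B ∪ (((B Δ A) ∩ A) Δ A)) = {1,2,4,5,6,7,8,10,12,13,14,15}
|C ∪ (B ∪ (((B Δ A) ∩ A) Δ A))| = 12

12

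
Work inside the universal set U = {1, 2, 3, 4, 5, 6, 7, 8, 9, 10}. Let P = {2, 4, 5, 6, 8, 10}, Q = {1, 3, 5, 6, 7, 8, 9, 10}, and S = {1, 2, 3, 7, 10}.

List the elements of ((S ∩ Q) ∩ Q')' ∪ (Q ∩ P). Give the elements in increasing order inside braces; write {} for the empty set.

S ∩ Q = {1, 3, 7, 10}
Q' = {2, 4}
(S ∩ Q) ∩ Q' = {}
((S ∩ Q) ∩ Q')' = {1, 2, 3, 4, 5, 6, 7, 8, 9, 10}
Q ∩ P = {5, 6, 8, 10}
((S ∩ Q) ∩ Q')' ∪ (Q ∩ P) = {1, 2, 3, 4, 5, 6, 7, 8, 9, 10}

{1, 2, 3, 4, 5, 6, 7, 8, 9, 10}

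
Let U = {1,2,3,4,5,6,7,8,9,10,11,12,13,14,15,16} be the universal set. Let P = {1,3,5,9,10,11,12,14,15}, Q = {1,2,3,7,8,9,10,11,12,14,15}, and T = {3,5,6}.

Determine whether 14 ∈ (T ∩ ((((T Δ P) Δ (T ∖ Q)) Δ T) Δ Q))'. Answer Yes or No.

Yes

14 ∉ T and 14 ∈ P, so 14 ∈ T Δ P
14 ∉ T and 14 ∈ Q, so 14 ∉ T ∖ Q
14 ∈ (T Δ P) and 14 ∉ (T ∖ Q), so 14 ∈ (T Δ P) Δ (T ∖ Q)
14 ∈ ((T Δ P) Δ (T ∖ Q)) and 14 ∉ T, so 14 ∈ ((T Δ P) Δ (T ∖ Q)) Δ T
14 ∈ (((T Δ P) Δ (T ∖ Q)) Δ T) and 14 ∈ Q, so 14 ∉ (((T Δ P) Δ (T ∖ Q)) Δ T) Δ Q
14 ∉ T and 14 ∉ ((((T Δ P) Δ (T ∖ Q)) Δ T) Δ Q), so 14 ∉ T ∩ ((((T Δ P) Δ (T ∖ Q)) Δ T) Δ Q)
14 ∈ (T ∩ ((((T Δ P) Δ (T ∖ Q)) Δ T) Δ Q))' since 14 ∉ (T ∩ ((((T Δ P) Δ (T ∖ Q)) Δ T) Δ Q))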